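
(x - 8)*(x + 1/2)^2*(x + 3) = x^4 - 4*x^3 - 115*x^2/4 - 101*x/4 - 6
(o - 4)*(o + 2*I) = o^2 - 4*o + 2*I*o - 8*I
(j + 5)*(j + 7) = j^2 + 12*j + 35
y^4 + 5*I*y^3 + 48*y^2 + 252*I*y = y*(y - 7*I)*(y + 6*I)^2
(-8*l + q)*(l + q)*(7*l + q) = -56*l^3 - 57*l^2*q + q^3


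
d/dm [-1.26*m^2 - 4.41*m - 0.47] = -2.52*m - 4.41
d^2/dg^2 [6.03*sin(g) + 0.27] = -6.03*sin(g)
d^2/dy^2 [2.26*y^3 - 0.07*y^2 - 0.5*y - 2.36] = 13.56*y - 0.14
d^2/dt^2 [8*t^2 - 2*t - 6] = 16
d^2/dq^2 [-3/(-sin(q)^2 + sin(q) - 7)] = 3*(-4*sin(q)^4 + 3*sin(q)^3 + 33*sin(q)^2 - 13*sin(q) - 12)/(sin(q)^2 - sin(q) + 7)^3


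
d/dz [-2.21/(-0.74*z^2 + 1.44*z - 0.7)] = (3.1824 - 3.2708*z)/(0.74*z^2 - 1.44*z + 0.7)^2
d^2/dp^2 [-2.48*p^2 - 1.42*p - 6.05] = -4.96000000000000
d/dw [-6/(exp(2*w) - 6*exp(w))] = 12*(exp(w) - 3)*exp(-w)/(exp(w) - 6)^2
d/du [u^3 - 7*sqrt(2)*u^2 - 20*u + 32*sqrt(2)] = 3*u^2 - 14*sqrt(2)*u - 20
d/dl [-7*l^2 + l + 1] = 1 - 14*l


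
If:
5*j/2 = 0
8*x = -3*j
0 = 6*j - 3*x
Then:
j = 0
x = 0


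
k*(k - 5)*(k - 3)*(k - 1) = k^4 - 9*k^3 + 23*k^2 - 15*k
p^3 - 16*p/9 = p*(p - 4/3)*(p + 4/3)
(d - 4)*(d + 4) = d^2 - 16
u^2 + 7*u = u*(u + 7)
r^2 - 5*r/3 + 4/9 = (r - 4/3)*(r - 1/3)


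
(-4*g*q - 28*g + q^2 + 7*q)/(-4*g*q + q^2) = (q + 7)/q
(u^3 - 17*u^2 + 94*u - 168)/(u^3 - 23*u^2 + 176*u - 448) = (u^2 - 10*u + 24)/(u^2 - 16*u + 64)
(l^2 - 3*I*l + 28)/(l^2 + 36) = (l^2 - 3*I*l + 28)/(l^2 + 36)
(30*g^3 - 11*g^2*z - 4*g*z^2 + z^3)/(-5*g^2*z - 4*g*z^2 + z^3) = (-6*g^2 + g*z + z^2)/(z*(g + z))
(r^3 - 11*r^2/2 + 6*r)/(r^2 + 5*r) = (r^2 - 11*r/2 + 6)/(r + 5)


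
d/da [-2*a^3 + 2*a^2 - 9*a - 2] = -6*a^2 + 4*a - 9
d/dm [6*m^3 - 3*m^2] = 6*m*(3*m - 1)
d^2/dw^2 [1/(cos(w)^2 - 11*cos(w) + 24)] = (-4*sin(w)^4 + 27*sin(w)^2 - 1221*cos(w)/4 + 33*cos(3*w)/4 + 171)/((cos(w) - 8)^3*(cos(w) - 3)^3)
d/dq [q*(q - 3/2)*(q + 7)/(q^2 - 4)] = (q^4 - 3*q^2/2 - 44*q + 42)/(q^4 - 8*q^2 + 16)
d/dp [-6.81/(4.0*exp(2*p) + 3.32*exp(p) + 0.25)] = (54.48*exp(p) + 22.6092)*exp(p)/(4.0*exp(2*p) + 3.32*exp(p) + 0.25)^2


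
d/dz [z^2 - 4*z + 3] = 2*z - 4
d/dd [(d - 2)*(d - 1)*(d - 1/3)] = 3*d^2 - 20*d/3 + 3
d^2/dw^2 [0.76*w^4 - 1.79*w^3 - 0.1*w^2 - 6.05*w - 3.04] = 9.12*w^2 - 10.74*w - 0.2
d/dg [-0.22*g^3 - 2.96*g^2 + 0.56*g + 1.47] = -0.66*g^2 - 5.92*g + 0.56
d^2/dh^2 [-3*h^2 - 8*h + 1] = -6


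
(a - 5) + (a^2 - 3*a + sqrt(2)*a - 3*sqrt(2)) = a^2 - 2*a + sqrt(2)*a - 5 - 3*sqrt(2)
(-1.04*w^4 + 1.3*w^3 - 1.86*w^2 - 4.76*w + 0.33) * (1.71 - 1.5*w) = 1.56*w^5 - 3.7284*w^4 + 5.013*w^3 + 3.9594*w^2 - 8.6346*w + 0.5643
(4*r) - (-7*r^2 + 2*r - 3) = 7*r^2 + 2*r + 3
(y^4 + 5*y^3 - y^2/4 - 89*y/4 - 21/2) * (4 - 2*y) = -2*y^5 - 6*y^4 + 41*y^3/2 + 87*y^2/2 - 68*y - 42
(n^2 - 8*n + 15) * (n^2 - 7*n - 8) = n^4 - 15*n^3 + 63*n^2 - 41*n - 120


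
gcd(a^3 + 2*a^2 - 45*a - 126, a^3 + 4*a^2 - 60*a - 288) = a + 6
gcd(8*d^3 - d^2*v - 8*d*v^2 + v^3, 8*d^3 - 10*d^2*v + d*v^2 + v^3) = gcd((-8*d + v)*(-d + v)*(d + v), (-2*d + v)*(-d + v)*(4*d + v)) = -d + v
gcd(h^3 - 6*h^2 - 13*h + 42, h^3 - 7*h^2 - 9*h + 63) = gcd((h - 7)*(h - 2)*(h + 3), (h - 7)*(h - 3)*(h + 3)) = h^2 - 4*h - 21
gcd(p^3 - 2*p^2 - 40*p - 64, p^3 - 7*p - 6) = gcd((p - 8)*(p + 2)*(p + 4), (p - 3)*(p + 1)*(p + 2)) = p + 2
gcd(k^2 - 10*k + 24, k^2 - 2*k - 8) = k - 4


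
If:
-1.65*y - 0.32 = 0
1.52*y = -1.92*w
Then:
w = 0.15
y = -0.19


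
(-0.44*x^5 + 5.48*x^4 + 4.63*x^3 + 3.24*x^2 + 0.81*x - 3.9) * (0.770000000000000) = -0.3388*x^5 + 4.2196*x^4 + 3.5651*x^3 + 2.4948*x^2 + 0.6237*x - 3.003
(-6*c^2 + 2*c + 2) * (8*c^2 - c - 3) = -48*c^4 + 22*c^3 + 32*c^2 - 8*c - 6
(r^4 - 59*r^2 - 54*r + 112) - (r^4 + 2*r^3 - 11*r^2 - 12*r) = -2*r^3 - 48*r^2 - 42*r + 112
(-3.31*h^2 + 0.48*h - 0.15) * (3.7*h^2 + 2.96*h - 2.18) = -12.247*h^4 - 8.0216*h^3 + 8.0816*h^2 - 1.4904*h + 0.327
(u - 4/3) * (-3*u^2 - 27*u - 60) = -3*u^3 - 23*u^2 - 24*u + 80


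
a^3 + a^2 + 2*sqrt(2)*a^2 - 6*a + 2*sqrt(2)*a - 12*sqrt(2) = (a - 2)*(a + 3)*(a + 2*sqrt(2))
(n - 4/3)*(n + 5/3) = n^2 + n/3 - 20/9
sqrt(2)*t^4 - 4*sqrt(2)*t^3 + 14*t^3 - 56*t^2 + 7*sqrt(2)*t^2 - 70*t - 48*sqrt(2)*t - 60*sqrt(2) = (t - 5)*(t + sqrt(2))*(t + 6*sqrt(2))*(sqrt(2)*t + sqrt(2))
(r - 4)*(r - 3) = r^2 - 7*r + 12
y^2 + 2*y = y*(y + 2)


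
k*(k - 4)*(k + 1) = k^3 - 3*k^2 - 4*k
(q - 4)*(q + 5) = q^2 + q - 20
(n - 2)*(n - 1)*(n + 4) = n^3 + n^2 - 10*n + 8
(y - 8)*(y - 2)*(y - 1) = y^3 - 11*y^2 + 26*y - 16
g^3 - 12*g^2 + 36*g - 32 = (g - 8)*(g - 2)^2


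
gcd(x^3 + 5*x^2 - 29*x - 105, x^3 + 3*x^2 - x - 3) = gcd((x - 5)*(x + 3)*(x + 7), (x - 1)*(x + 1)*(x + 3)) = x + 3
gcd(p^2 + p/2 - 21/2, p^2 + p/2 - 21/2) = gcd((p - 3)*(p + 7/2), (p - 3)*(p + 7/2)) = p^2 + p/2 - 21/2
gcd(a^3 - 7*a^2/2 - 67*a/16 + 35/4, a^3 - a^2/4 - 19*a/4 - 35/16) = a + 7/4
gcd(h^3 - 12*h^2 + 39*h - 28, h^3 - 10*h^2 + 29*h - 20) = h^2 - 5*h + 4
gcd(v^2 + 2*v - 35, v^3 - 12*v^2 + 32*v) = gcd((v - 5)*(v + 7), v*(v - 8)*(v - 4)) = 1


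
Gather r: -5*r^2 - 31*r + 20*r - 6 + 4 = -5*r^2 - 11*r - 2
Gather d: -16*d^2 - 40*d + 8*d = -16*d^2 - 32*d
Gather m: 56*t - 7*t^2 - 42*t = -7*t^2 + 14*t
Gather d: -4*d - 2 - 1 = -4*d - 3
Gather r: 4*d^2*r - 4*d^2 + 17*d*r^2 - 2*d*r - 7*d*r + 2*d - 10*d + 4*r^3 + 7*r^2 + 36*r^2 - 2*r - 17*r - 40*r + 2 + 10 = -4*d^2 - 8*d + 4*r^3 + r^2*(17*d + 43) + r*(4*d^2 - 9*d - 59) + 12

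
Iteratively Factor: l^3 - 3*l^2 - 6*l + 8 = (l - 1)*(l^2 - 2*l - 8) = (l - 1)*(l + 2)*(l - 4)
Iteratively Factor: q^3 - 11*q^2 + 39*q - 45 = (q - 3)*(q^2 - 8*q + 15) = (q - 3)^2*(q - 5)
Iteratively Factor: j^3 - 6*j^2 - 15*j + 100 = (j - 5)*(j^2 - j - 20) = (j - 5)*(j + 4)*(j - 5)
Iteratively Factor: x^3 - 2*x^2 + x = (x - 1)*(x^2 - x) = (x - 1)^2*(x)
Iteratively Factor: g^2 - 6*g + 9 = (g - 3)*(g - 3)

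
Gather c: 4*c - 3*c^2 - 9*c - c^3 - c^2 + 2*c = -c^3 - 4*c^2 - 3*c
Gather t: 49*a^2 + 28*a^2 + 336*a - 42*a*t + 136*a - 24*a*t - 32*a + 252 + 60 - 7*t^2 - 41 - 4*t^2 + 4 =77*a^2 - 66*a*t + 440*a - 11*t^2 + 275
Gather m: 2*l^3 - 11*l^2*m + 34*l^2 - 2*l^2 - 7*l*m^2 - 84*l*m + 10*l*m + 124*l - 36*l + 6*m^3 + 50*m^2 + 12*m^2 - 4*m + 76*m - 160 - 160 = 2*l^3 + 32*l^2 + 88*l + 6*m^3 + m^2*(62 - 7*l) + m*(-11*l^2 - 74*l + 72) - 320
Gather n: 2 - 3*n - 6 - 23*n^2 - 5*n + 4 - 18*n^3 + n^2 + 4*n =-18*n^3 - 22*n^2 - 4*n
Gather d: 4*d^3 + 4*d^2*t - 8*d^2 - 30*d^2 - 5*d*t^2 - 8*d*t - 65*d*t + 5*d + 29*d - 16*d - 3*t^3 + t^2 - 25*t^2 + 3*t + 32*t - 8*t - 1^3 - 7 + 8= 4*d^3 + d^2*(4*t - 38) + d*(-5*t^2 - 73*t + 18) - 3*t^3 - 24*t^2 + 27*t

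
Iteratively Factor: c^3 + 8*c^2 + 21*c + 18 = (c + 2)*(c^2 + 6*c + 9) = (c + 2)*(c + 3)*(c + 3)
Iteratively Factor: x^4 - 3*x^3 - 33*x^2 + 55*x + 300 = (x - 5)*(x^3 + 2*x^2 - 23*x - 60) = (x - 5)*(x + 4)*(x^2 - 2*x - 15) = (x - 5)*(x + 3)*(x + 4)*(x - 5)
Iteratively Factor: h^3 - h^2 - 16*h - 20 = (h - 5)*(h^2 + 4*h + 4) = (h - 5)*(h + 2)*(h + 2)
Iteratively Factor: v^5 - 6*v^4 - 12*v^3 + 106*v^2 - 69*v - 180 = (v - 3)*(v^4 - 3*v^3 - 21*v^2 + 43*v + 60) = (v - 3)*(v + 1)*(v^3 - 4*v^2 - 17*v + 60) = (v - 5)*(v - 3)*(v + 1)*(v^2 + v - 12) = (v - 5)*(v - 3)^2*(v + 1)*(v + 4)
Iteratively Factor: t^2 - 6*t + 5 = (t - 1)*(t - 5)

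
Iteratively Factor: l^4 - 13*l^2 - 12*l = (l + 1)*(l^3 - l^2 - 12*l) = (l + 1)*(l + 3)*(l^2 - 4*l) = (l - 4)*(l + 1)*(l + 3)*(l)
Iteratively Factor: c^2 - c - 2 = (c - 2)*(c + 1)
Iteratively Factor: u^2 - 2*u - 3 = (u - 3)*(u + 1)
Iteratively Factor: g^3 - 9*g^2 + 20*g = (g)*(g^2 - 9*g + 20) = g*(g - 5)*(g - 4)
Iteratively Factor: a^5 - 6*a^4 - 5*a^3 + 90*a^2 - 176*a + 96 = (a - 4)*(a^4 - 2*a^3 - 13*a^2 + 38*a - 24) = (a - 4)*(a - 2)*(a^3 - 13*a + 12) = (a - 4)*(a - 2)*(a + 4)*(a^2 - 4*a + 3) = (a - 4)*(a - 2)*(a - 1)*(a + 4)*(a - 3)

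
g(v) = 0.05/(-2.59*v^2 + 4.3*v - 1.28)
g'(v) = 0.05*(5.18*v - 4.3)/(-2.59*v^2 + 4.3*v - 1.28)^2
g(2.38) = -0.01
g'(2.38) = 0.01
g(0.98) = 0.11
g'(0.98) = 0.19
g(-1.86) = -0.00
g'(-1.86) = -0.00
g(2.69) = -0.01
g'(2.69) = 0.01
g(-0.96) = -0.01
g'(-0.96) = -0.01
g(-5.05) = -0.00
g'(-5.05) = -0.00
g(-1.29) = -0.00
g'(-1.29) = -0.00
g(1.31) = -0.55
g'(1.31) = 14.78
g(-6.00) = -0.00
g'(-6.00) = -0.00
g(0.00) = -0.04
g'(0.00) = -0.13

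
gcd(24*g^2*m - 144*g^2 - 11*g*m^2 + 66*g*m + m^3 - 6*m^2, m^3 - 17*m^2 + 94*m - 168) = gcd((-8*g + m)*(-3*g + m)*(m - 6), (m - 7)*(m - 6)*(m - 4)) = m - 6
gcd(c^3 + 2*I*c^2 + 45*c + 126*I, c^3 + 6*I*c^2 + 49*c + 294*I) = c^2 - I*c + 42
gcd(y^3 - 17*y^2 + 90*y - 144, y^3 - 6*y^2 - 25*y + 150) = y - 6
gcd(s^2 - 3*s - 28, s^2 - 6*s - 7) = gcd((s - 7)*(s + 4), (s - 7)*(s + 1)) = s - 7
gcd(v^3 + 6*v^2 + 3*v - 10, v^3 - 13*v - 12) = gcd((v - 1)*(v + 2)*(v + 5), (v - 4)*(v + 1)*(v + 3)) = 1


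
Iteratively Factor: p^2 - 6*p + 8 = (p - 2)*(p - 4)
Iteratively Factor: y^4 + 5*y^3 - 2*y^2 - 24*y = (y + 4)*(y^3 + y^2 - 6*y) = (y - 2)*(y + 4)*(y^2 + 3*y) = y*(y - 2)*(y + 4)*(y + 3)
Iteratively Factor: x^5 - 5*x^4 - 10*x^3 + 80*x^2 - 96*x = (x - 3)*(x^4 - 2*x^3 - 16*x^2 + 32*x) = (x - 4)*(x - 3)*(x^3 + 2*x^2 - 8*x) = x*(x - 4)*(x - 3)*(x^2 + 2*x - 8) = x*(x - 4)*(x - 3)*(x + 4)*(x - 2)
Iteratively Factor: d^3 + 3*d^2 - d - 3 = (d + 3)*(d^2 - 1) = (d + 1)*(d + 3)*(d - 1)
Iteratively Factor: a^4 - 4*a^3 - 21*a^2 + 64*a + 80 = (a + 4)*(a^3 - 8*a^2 + 11*a + 20) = (a - 5)*(a + 4)*(a^2 - 3*a - 4) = (a - 5)*(a + 1)*(a + 4)*(a - 4)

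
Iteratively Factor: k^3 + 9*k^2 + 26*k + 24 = (k + 4)*(k^2 + 5*k + 6) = (k + 2)*(k + 4)*(k + 3)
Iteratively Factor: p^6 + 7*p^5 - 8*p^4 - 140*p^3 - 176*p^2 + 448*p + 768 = (p + 4)*(p^5 + 3*p^4 - 20*p^3 - 60*p^2 + 64*p + 192) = (p - 4)*(p + 4)*(p^4 + 7*p^3 + 8*p^2 - 28*p - 48) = (p - 4)*(p - 2)*(p + 4)*(p^3 + 9*p^2 + 26*p + 24) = (p - 4)*(p - 2)*(p + 4)^2*(p^2 + 5*p + 6) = (p - 4)*(p - 2)*(p + 3)*(p + 4)^2*(p + 2)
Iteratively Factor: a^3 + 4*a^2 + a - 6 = (a - 1)*(a^2 + 5*a + 6) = (a - 1)*(a + 2)*(a + 3)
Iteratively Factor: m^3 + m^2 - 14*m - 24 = (m + 3)*(m^2 - 2*m - 8) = (m + 2)*(m + 3)*(m - 4)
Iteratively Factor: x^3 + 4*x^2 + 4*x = (x + 2)*(x^2 + 2*x) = x*(x + 2)*(x + 2)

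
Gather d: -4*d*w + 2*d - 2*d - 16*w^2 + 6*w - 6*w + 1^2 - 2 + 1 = -4*d*w - 16*w^2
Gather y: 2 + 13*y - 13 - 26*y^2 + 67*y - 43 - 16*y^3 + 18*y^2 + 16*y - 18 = -16*y^3 - 8*y^2 + 96*y - 72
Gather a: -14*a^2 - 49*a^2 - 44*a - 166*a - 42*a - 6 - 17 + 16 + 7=-63*a^2 - 252*a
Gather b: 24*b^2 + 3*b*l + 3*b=24*b^2 + b*(3*l + 3)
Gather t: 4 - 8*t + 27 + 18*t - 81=10*t - 50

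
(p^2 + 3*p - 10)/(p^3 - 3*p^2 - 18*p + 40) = (p + 5)/(p^2 - p - 20)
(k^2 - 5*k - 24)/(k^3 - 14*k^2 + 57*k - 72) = (k + 3)/(k^2 - 6*k + 9)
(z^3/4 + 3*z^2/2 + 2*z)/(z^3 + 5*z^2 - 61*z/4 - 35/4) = z*(z^2 + 6*z + 8)/(4*z^3 + 20*z^2 - 61*z - 35)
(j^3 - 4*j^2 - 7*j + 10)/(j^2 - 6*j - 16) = (j^2 - 6*j + 5)/(j - 8)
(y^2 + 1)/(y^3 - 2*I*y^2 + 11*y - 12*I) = (y + I)/(y^2 - I*y + 12)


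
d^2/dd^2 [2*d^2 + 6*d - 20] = 4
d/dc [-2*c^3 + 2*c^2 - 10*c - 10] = -6*c^2 + 4*c - 10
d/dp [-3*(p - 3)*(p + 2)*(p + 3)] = -9*p^2 - 12*p + 27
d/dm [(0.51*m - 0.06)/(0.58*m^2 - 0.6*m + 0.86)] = (-0.2958*m^2 + 0.0696*m + 0.4026)/(0.3364*m^4 - 0.696*m^3 + 1.3576*m^2 - 1.032*m + 0.7396)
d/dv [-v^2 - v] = -2*v - 1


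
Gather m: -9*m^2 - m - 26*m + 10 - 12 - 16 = -9*m^2 - 27*m - 18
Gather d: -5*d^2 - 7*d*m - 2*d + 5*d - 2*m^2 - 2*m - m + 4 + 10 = -5*d^2 + d*(3 - 7*m) - 2*m^2 - 3*m + 14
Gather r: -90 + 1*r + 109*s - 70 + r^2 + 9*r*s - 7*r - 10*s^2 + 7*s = r^2 + r*(9*s - 6) - 10*s^2 + 116*s - 160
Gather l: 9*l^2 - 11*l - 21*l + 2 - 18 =9*l^2 - 32*l - 16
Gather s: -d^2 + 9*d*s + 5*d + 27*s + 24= -d^2 + 5*d + s*(9*d + 27) + 24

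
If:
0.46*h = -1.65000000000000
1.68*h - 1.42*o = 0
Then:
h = -3.59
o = -4.24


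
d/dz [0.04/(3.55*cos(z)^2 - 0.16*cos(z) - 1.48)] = (0.284*cos(z) - 0.0064)*sin(z)/(-3.55*cos(z)^2 + 0.16*cos(z) + 1.48)^2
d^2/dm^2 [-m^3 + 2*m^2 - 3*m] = 4 - 6*m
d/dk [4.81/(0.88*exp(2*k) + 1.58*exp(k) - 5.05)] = (-8.4656*exp(k) - 7.5998)*exp(k)/(0.88*exp(2*k) + 1.58*exp(k) - 5.05)^2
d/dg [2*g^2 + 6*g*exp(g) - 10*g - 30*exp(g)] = 6*g*exp(g) + 4*g - 24*exp(g) - 10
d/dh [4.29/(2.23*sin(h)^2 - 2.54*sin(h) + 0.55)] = (10.8966 - 19.1334*sin(h))*cos(h)/(2.23*sin(h)^2 - 2.54*sin(h) + 0.55)^2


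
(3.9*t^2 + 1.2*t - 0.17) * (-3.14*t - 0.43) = -12.246*t^3 - 5.445*t^2 + 0.0178*t + 0.0731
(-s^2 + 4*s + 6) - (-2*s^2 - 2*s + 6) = s^2 + 6*s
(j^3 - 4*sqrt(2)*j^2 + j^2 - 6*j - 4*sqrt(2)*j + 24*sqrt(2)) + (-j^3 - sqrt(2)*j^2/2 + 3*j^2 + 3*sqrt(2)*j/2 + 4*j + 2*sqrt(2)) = -9*sqrt(2)*j^2/2 + 4*j^2 - 5*sqrt(2)*j/2 - 2*j + 26*sqrt(2)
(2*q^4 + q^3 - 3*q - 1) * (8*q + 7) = 16*q^5 + 22*q^4 + 7*q^3 - 24*q^2 - 29*q - 7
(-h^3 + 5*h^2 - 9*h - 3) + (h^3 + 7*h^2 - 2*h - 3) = 12*h^2 - 11*h - 6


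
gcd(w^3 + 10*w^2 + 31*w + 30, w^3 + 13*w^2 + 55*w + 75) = w^2 + 8*w + 15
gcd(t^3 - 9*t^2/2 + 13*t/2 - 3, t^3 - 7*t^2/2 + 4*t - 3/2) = t^2 - 5*t/2 + 3/2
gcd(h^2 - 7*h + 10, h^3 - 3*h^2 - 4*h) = 1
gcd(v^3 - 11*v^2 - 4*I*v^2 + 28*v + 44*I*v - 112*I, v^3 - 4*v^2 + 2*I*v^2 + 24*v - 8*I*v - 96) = v^2 + v*(-4 - 4*I) + 16*I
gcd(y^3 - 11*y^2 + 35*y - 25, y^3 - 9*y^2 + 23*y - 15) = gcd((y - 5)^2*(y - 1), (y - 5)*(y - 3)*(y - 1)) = y^2 - 6*y + 5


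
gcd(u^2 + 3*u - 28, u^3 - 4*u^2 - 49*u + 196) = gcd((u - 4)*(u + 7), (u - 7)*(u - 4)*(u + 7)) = u^2 + 3*u - 28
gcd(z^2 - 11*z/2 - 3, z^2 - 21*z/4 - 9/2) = z - 6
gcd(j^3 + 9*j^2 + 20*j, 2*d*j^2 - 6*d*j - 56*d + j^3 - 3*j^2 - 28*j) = j + 4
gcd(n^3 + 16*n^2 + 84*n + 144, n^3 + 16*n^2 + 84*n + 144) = n^3 + 16*n^2 + 84*n + 144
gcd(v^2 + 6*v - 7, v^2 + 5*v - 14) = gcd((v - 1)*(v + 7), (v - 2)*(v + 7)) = v + 7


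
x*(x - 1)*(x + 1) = x^3 - x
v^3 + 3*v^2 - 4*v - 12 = (v - 2)*(v + 2)*(v + 3)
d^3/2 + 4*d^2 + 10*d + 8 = (d/2 + 1)*(d + 2)*(d + 4)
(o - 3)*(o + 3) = o^2 - 9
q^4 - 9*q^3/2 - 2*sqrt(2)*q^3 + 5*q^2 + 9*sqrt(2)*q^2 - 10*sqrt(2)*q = q*(q - 5/2)*(q - 2)*(q - 2*sqrt(2))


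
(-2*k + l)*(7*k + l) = -14*k^2 + 5*k*l + l^2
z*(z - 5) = z^2 - 5*z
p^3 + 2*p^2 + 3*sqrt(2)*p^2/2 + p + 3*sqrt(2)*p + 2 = (p + 2)*(p + sqrt(2)/2)*(p + sqrt(2))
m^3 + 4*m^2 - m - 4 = (m - 1)*(m + 1)*(m + 4)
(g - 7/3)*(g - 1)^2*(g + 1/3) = g^4 - 4*g^3 + 38*g^2/9 - 4*g/9 - 7/9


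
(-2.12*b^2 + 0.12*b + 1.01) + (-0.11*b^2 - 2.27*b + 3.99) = -2.23*b^2 - 2.15*b + 5.0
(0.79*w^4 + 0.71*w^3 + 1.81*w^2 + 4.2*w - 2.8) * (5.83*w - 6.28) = 4.6057*w^5 - 0.821900000000001*w^4 + 6.0935*w^3 + 13.1192*w^2 - 42.7*w + 17.584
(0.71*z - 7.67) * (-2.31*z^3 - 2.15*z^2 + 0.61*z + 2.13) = -1.6401*z^4 + 16.1912*z^3 + 16.9236*z^2 - 3.1664*z - 16.3371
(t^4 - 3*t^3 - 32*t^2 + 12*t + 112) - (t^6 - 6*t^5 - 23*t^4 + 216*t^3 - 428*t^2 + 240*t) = -t^6 + 6*t^5 + 24*t^4 - 219*t^3 + 396*t^2 - 228*t + 112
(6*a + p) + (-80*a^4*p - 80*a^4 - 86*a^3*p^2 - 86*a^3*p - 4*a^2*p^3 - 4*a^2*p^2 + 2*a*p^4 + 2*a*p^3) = -80*a^4*p - 80*a^4 - 86*a^3*p^2 - 86*a^3*p - 4*a^2*p^3 - 4*a^2*p^2 + 2*a*p^4 + 2*a*p^3 + 6*a + p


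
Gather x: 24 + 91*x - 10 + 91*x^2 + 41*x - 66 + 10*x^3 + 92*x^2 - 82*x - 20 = 10*x^3 + 183*x^2 + 50*x - 72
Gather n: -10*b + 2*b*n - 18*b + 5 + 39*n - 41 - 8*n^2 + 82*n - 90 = -28*b - 8*n^2 + n*(2*b + 121) - 126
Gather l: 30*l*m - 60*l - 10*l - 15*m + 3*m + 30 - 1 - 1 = l*(30*m - 70) - 12*m + 28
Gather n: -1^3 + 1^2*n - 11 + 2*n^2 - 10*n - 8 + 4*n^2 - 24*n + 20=6*n^2 - 33*n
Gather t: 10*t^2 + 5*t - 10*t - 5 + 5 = 10*t^2 - 5*t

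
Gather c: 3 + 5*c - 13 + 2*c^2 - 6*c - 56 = 2*c^2 - c - 66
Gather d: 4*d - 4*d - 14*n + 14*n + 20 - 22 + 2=0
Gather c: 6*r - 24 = 6*r - 24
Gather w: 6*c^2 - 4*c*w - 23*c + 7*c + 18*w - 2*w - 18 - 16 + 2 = 6*c^2 - 16*c + w*(16 - 4*c) - 32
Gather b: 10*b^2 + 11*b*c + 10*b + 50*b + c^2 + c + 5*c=10*b^2 + b*(11*c + 60) + c^2 + 6*c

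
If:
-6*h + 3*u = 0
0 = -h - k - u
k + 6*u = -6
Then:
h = -2/3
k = 2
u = -4/3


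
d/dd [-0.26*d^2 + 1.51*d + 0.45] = 1.51 - 0.52*d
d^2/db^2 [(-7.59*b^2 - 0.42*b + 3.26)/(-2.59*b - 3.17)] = (5.6843418860808e-14*b + 101.908838)/(17.373979*b^3 + 63.794031*b^2 + 78.079953*b + 31.855013)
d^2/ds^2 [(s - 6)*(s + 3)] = 2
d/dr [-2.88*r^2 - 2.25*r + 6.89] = -5.76*r - 2.25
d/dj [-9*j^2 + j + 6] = 1 - 18*j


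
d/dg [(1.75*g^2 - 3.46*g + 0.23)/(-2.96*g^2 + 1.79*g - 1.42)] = (-7.1091*g^2 - 3.6084*g + 4.5015)/(8.7616*g^4 - 10.5968*g^3 + 11.6105*g^2 - 5.0836*g + 2.0164)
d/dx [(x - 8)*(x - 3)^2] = (x - 3)*(3*x - 19)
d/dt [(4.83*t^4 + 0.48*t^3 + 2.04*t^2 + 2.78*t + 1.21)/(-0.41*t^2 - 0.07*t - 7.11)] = (-3.9606*t^5 - 1.2111*t^4 - 137.4324*t^3 - 9.2414*t^2 - 28.0166*t - 19.6811)/(0.1681*t^4 + 0.0574*t^3 + 5.8351*t^2 + 0.9954*t + 50.5521)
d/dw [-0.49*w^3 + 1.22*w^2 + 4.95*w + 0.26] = -1.47*w^2 + 2.44*w + 4.95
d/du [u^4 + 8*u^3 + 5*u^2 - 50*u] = 4*u^3 + 24*u^2 + 10*u - 50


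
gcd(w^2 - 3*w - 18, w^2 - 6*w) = w - 6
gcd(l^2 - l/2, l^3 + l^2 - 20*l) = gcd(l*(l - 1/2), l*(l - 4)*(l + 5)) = l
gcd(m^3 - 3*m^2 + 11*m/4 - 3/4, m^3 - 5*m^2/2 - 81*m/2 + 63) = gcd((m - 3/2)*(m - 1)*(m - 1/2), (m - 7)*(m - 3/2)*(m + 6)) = m - 3/2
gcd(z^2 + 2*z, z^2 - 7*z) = z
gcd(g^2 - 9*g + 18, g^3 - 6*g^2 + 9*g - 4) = 1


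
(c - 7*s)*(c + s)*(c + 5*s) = c^3 - c^2*s - 37*c*s^2 - 35*s^3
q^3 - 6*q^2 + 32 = (q - 4)^2*(q + 2)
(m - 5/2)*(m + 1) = m^2 - 3*m/2 - 5/2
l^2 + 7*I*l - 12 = (l + 3*I)*(l + 4*I)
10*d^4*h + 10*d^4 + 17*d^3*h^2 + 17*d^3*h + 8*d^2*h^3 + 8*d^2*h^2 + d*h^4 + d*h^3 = (d + h)*(2*d + h)*(5*d + h)*(d*h + d)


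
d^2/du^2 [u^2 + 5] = 2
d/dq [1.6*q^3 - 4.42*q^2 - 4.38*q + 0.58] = 4.8*q^2 - 8.84*q - 4.38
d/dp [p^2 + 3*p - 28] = 2*p + 3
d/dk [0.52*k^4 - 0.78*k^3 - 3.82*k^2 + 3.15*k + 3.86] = 2.08*k^3 - 2.34*k^2 - 7.64*k + 3.15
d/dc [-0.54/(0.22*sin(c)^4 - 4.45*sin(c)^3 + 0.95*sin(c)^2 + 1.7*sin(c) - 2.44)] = (0.4752*sin(c)^3 - 7.209*sin(c)^2 + 1.026*sin(c) + 0.918)*cos(c)/(0.22*sin(c)^4 - 4.45*sin(c)^3 + 0.95*sin(c)^2 + 1.7*sin(c) - 2.44)^2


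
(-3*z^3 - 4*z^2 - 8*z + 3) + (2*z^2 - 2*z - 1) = -3*z^3 - 2*z^2 - 10*z + 2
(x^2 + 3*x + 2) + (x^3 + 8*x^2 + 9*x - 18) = x^3 + 9*x^2 + 12*x - 16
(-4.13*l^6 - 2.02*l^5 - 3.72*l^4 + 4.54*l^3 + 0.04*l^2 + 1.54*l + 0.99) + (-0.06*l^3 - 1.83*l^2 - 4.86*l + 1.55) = -4.13*l^6 - 2.02*l^5 - 3.72*l^4 + 4.48*l^3 - 1.79*l^2 - 3.32*l + 2.54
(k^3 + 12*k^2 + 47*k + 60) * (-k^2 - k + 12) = -k^5 - 13*k^4 - 47*k^3 + 37*k^2 + 504*k + 720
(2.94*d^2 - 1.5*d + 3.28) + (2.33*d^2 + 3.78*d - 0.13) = 5.27*d^2 + 2.28*d + 3.15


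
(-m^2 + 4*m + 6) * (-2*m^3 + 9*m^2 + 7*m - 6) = 2*m^5 - 17*m^4 + 17*m^3 + 88*m^2 + 18*m - 36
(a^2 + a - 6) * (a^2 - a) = a^4 - 7*a^2 + 6*a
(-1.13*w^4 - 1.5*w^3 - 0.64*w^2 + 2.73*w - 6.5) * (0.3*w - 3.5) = -0.339*w^5 + 3.505*w^4 + 5.058*w^3 + 3.059*w^2 - 11.505*w + 22.75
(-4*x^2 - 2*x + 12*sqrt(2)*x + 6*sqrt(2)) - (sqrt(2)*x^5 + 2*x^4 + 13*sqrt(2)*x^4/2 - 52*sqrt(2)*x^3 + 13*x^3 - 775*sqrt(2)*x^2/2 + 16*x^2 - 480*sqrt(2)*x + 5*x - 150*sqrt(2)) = -sqrt(2)*x^5 - 13*sqrt(2)*x^4/2 - 2*x^4 - 13*x^3 + 52*sqrt(2)*x^3 - 20*x^2 + 775*sqrt(2)*x^2/2 - 7*x + 492*sqrt(2)*x + 156*sqrt(2)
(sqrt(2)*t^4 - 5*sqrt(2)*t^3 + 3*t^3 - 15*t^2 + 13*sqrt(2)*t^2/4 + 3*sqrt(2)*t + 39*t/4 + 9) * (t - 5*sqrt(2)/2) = sqrt(2)*t^5 - 5*sqrt(2)*t^4 - 2*t^4 - 17*sqrt(2)*t^3/4 + 10*t^3 - 13*t^2/2 + 81*sqrt(2)*t^2/2 - 195*sqrt(2)*t/8 - 6*t - 45*sqrt(2)/2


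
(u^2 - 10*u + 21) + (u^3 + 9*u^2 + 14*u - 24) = u^3 + 10*u^2 + 4*u - 3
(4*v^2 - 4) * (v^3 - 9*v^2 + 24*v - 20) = 4*v^5 - 36*v^4 + 92*v^3 - 44*v^2 - 96*v + 80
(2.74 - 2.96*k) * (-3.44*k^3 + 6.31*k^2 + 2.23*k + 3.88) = 10.1824*k^4 - 28.1032*k^3 + 10.6886*k^2 - 5.3746*k + 10.6312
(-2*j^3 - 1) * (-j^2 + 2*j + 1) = 2*j^5 - 4*j^4 - 2*j^3 + j^2 - 2*j - 1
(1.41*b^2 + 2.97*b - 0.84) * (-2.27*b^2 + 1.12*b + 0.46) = -3.2007*b^4 - 5.1627*b^3 + 5.8818*b^2 + 0.4254*b - 0.3864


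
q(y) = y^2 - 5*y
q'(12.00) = 19.00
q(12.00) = 84.00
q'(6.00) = 7.00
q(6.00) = 6.00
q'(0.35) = -4.30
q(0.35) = -1.63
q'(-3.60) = -12.20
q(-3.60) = 30.96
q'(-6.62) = -18.24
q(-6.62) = 76.92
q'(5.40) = 5.80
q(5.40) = 2.16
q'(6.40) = 7.80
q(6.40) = 8.96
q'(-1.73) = -8.46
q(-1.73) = 11.64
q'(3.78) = 2.56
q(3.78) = -4.61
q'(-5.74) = -16.48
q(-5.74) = 61.65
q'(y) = 2*y - 5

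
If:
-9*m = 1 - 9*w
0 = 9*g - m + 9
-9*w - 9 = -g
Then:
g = -91/80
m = -99/80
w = -811/720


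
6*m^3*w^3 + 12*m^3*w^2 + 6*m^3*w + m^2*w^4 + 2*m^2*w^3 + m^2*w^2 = w*(6*m + w)*(m*w + m)^2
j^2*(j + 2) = j^3 + 2*j^2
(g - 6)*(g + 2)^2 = g^3 - 2*g^2 - 20*g - 24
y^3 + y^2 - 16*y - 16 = (y - 4)*(y + 1)*(y + 4)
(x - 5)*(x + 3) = x^2 - 2*x - 15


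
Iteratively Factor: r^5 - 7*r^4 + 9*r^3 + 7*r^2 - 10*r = (r - 2)*(r^4 - 5*r^3 - r^2 + 5*r) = (r - 2)*(r - 1)*(r^3 - 4*r^2 - 5*r) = r*(r - 2)*(r - 1)*(r^2 - 4*r - 5) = r*(r - 5)*(r - 2)*(r - 1)*(r + 1)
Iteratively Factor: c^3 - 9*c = (c)*(c^2 - 9) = c*(c + 3)*(c - 3)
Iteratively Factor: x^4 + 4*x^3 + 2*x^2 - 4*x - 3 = (x + 3)*(x^3 + x^2 - x - 1) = (x - 1)*(x + 3)*(x^2 + 2*x + 1) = (x - 1)*(x + 1)*(x + 3)*(x + 1)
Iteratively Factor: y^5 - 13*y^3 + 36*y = (y - 2)*(y^4 + 2*y^3 - 9*y^2 - 18*y) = y*(y - 2)*(y^3 + 2*y^2 - 9*y - 18) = y*(y - 3)*(y - 2)*(y^2 + 5*y + 6) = y*(y - 3)*(y - 2)*(y + 2)*(y + 3)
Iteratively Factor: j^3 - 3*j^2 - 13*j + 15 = (j + 3)*(j^2 - 6*j + 5) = (j - 1)*(j + 3)*(j - 5)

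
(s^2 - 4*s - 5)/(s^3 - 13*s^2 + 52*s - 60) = (s + 1)/(s^2 - 8*s + 12)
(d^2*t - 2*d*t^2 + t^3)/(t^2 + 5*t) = (d^2 - 2*d*t + t^2)/(t + 5)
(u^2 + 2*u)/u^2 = (u + 2)/u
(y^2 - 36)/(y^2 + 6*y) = (y - 6)/y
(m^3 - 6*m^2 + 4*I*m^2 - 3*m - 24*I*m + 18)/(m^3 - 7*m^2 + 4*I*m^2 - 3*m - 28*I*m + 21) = (m - 6)/(m - 7)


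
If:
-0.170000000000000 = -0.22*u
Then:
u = 0.77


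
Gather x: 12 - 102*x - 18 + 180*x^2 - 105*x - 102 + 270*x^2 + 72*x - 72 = 450*x^2 - 135*x - 180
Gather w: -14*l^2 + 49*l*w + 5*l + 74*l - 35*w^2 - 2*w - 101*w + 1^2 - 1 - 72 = -14*l^2 + 79*l - 35*w^2 + w*(49*l - 103) - 72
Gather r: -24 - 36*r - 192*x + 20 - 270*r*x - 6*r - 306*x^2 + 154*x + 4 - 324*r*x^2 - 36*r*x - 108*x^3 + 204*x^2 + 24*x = r*(-324*x^2 - 306*x - 42) - 108*x^3 - 102*x^2 - 14*x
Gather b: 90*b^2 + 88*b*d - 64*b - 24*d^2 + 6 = 90*b^2 + b*(88*d - 64) - 24*d^2 + 6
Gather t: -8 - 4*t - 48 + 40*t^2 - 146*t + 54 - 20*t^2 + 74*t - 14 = 20*t^2 - 76*t - 16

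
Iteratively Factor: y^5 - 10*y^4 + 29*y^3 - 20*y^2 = (y - 1)*(y^4 - 9*y^3 + 20*y^2) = y*(y - 1)*(y^3 - 9*y^2 + 20*y) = y*(y - 4)*(y - 1)*(y^2 - 5*y) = y^2*(y - 4)*(y - 1)*(y - 5)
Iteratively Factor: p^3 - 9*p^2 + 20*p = (p - 5)*(p^2 - 4*p) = (p - 5)*(p - 4)*(p)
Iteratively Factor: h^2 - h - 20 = (h + 4)*(h - 5)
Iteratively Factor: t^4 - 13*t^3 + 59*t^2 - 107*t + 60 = (t - 4)*(t^3 - 9*t^2 + 23*t - 15) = (t - 4)*(t - 1)*(t^2 - 8*t + 15) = (t - 5)*(t - 4)*(t - 1)*(t - 3)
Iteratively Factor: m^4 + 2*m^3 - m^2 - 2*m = (m - 1)*(m^3 + 3*m^2 + 2*m) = m*(m - 1)*(m^2 + 3*m + 2) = m*(m - 1)*(m + 2)*(m + 1)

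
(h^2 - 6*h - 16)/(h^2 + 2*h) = (h - 8)/h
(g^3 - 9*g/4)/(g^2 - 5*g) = (g^2 - 9/4)/(g - 5)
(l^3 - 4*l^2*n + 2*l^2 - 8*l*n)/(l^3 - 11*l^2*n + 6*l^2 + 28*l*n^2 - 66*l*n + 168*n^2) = l*(l + 2)/(l^2 - 7*l*n + 6*l - 42*n)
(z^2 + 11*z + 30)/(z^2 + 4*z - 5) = (z + 6)/(z - 1)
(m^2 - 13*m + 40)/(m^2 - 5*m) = (m - 8)/m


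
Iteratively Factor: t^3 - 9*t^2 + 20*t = (t - 5)*(t^2 - 4*t) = (t - 5)*(t - 4)*(t)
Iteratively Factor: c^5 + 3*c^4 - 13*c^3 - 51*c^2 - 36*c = (c - 4)*(c^4 + 7*c^3 + 15*c^2 + 9*c) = (c - 4)*(c + 3)*(c^3 + 4*c^2 + 3*c) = (c - 4)*(c + 3)^2*(c^2 + c) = c*(c - 4)*(c + 3)^2*(c + 1)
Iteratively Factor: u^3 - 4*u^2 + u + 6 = (u - 2)*(u^2 - 2*u - 3) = (u - 2)*(u + 1)*(u - 3)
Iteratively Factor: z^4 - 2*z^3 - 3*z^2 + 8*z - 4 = (z - 2)*(z^3 - 3*z + 2) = (z - 2)*(z - 1)*(z^2 + z - 2) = (z - 2)*(z - 1)^2*(z + 2)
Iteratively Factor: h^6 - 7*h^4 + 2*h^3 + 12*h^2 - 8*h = (h + 2)*(h^5 - 2*h^4 - 3*h^3 + 8*h^2 - 4*h) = (h - 2)*(h + 2)*(h^4 - 3*h^2 + 2*h) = (h - 2)*(h - 1)*(h + 2)*(h^3 + h^2 - 2*h) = (h - 2)*(h - 1)^2*(h + 2)*(h^2 + 2*h) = h*(h - 2)*(h - 1)^2*(h + 2)*(h + 2)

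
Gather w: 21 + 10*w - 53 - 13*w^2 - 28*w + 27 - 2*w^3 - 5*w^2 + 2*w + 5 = -2*w^3 - 18*w^2 - 16*w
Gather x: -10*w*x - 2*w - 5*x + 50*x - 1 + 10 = -2*w + x*(45 - 10*w) + 9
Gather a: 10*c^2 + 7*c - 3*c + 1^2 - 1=10*c^2 + 4*c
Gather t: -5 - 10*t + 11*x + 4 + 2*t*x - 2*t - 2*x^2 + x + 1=t*(2*x - 12) - 2*x^2 + 12*x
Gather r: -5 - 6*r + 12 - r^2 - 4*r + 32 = -r^2 - 10*r + 39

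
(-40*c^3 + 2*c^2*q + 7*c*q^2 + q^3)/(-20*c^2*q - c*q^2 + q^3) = (-10*c^2 + 3*c*q + q^2)/(q*(-5*c + q))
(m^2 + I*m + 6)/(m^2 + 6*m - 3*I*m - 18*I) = (m^2 + I*m + 6)/(m^2 + 3*m*(2 - I) - 18*I)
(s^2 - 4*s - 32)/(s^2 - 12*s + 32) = (s + 4)/(s - 4)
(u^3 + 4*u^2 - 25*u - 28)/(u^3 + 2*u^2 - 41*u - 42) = (u - 4)/(u - 6)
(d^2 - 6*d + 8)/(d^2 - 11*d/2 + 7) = 2*(d - 4)/(2*d - 7)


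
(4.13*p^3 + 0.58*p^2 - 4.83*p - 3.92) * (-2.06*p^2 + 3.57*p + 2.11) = -8.5078*p^5 + 13.5493*p^4 + 20.7347*p^3 - 7.9441*p^2 - 24.1857*p - 8.2712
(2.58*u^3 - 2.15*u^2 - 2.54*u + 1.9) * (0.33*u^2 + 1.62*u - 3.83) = 0.8514*u^5 + 3.4701*u^4 - 14.2026*u^3 + 4.7467*u^2 + 12.8062*u - 7.277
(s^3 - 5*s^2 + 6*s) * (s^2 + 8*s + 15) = s^5 + 3*s^4 - 19*s^3 - 27*s^2 + 90*s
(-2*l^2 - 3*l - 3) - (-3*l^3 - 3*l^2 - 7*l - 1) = 3*l^3 + l^2 + 4*l - 2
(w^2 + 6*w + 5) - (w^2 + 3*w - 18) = 3*w + 23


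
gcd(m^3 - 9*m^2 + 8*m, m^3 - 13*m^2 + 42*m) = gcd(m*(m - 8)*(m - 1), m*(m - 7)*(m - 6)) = m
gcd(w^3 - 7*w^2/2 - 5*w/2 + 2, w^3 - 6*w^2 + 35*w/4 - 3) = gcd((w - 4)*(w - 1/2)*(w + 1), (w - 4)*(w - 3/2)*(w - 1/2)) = w^2 - 9*w/2 + 2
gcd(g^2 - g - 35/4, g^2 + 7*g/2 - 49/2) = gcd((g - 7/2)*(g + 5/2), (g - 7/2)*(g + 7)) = g - 7/2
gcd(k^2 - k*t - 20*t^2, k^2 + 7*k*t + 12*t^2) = k + 4*t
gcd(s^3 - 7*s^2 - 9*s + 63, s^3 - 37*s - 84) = s^2 - 4*s - 21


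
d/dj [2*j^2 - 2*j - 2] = 4*j - 2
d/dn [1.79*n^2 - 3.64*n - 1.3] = 3.58*n - 3.64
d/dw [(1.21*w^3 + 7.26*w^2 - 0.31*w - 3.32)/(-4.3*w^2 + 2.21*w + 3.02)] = (-5.203*w^4 + 5.3482*w^3 + 25.6742*w^2 + 15.2984*w + 6.401)/(18.49*w^4 - 19.006*w^3 - 21.0879*w^2 + 13.3484*w + 9.1204)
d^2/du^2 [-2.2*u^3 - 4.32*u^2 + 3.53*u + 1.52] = -13.2*u - 8.64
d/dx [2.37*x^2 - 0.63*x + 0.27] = 4.74*x - 0.63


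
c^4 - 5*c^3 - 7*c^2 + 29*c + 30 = (c - 5)*(c - 3)*(c + 1)*(c + 2)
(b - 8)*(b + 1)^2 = b^3 - 6*b^2 - 15*b - 8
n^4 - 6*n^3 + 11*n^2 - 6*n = n*(n - 3)*(n - 2)*(n - 1)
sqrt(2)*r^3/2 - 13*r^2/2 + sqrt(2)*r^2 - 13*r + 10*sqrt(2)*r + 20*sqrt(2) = (r - 4*sqrt(2))*(r - 5*sqrt(2)/2)*(sqrt(2)*r/2 + sqrt(2))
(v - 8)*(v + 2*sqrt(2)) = v^2 - 8*v + 2*sqrt(2)*v - 16*sqrt(2)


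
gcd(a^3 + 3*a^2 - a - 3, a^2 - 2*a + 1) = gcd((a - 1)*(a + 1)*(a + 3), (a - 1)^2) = a - 1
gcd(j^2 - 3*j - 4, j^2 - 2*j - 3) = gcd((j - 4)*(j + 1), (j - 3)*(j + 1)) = j + 1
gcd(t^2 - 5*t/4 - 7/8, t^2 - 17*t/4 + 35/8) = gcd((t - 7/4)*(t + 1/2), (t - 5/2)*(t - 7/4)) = t - 7/4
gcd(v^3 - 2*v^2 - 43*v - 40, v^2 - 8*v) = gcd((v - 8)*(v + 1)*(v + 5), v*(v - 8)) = v - 8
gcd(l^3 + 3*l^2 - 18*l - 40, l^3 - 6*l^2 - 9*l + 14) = l + 2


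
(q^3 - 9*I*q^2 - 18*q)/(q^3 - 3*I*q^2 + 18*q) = (q - 3*I)/(q + 3*I)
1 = 1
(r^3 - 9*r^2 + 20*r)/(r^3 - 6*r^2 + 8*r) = (r - 5)/(r - 2)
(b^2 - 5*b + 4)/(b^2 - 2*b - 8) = (b - 1)/(b + 2)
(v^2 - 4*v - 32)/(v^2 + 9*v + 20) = (v - 8)/(v + 5)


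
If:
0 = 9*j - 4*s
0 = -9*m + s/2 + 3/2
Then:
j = 4*s/9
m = s/18 + 1/6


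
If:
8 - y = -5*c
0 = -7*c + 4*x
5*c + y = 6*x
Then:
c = 16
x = 28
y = 88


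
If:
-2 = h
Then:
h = -2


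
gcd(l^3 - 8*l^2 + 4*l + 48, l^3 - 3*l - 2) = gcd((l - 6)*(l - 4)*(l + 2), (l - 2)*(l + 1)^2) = 1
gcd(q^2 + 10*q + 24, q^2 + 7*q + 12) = q + 4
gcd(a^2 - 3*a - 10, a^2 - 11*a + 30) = a - 5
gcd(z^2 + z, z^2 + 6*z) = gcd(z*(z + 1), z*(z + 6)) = z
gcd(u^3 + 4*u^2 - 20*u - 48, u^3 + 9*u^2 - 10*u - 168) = u^2 + 2*u - 24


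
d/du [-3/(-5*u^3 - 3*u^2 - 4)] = 9*u*(-5*u - 2)/(5*u^3 + 3*u^2 + 4)^2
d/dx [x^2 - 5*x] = 2*x - 5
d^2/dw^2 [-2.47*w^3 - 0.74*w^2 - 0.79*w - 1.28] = -14.82*w - 1.48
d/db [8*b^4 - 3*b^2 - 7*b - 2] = 32*b^3 - 6*b - 7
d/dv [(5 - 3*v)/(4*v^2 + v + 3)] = (-12*v^2 - 3*v + (3*v - 5)*(8*v + 1) - 9)/(4*v^2 + v + 3)^2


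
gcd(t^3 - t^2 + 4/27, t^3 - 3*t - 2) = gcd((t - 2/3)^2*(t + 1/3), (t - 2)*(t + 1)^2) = 1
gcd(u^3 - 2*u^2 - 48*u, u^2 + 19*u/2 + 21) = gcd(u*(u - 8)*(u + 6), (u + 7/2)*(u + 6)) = u + 6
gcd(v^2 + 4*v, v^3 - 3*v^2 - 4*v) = v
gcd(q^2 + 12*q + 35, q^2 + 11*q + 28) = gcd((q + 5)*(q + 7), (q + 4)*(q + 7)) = q + 7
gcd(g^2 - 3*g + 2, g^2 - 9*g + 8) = g - 1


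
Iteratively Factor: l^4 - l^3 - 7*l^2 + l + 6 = (l - 1)*(l^3 - 7*l - 6) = (l - 1)*(l + 2)*(l^2 - 2*l - 3) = (l - 1)*(l + 1)*(l + 2)*(l - 3)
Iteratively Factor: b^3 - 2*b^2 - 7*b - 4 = (b - 4)*(b^2 + 2*b + 1) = (b - 4)*(b + 1)*(b + 1)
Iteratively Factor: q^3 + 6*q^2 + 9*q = (q + 3)*(q^2 + 3*q) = (q + 3)^2*(q)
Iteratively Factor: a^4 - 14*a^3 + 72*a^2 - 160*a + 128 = (a - 4)*(a^3 - 10*a^2 + 32*a - 32) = (a - 4)^2*(a^2 - 6*a + 8) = (a - 4)^2*(a - 2)*(a - 4)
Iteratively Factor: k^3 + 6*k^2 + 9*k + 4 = (k + 1)*(k^2 + 5*k + 4) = (k + 1)*(k + 4)*(k + 1)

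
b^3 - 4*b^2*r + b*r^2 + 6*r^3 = (b - 3*r)*(b - 2*r)*(b + r)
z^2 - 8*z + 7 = (z - 7)*(z - 1)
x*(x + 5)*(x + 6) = x^3 + 11*x^2 + 30*x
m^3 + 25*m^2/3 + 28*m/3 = m*(m + 4/3)*(m + 7)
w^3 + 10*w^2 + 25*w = w*(w + 5)^2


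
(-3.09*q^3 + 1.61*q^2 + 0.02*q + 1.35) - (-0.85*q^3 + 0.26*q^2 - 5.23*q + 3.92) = -2.24*q^3 + 1.35*q^2 + 5.25*q - 2.57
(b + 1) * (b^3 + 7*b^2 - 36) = b^4 + 8*b^3 + 7*b^2 - 36*b - 36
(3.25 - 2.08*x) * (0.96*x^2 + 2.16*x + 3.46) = -1.9968*x^3 - 1.3728*x^2 - 0.1768*x + 11.245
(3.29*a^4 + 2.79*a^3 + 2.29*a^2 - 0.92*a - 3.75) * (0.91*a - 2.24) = 2.9939*a^5 - 4.8307*a^4 - 4.1657*a^3 - 5.9668*a^2 - 1.3517*a + 8.4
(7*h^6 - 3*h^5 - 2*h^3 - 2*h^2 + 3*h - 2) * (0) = 0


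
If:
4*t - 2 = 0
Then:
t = 1/2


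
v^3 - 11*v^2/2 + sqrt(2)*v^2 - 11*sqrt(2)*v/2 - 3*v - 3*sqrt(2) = (v - 6)*(v + 1/2)*(v + sqrt(2))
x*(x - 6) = x^2 - 6*x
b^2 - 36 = (b - 6)*(b + 6)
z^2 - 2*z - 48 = (z - 8)*(z + 6)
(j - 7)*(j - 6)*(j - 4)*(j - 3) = j^4 - 20*j^3 + 145*j^2 - 450*j + 504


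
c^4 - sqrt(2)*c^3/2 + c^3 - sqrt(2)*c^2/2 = c^2*(c + 1)*(c - sqrt(2)/2)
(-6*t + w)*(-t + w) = 6*t^2 - 7*t*w + w^2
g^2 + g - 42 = (g - 6)*(g + 7)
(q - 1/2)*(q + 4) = q^2 + 7*q/2 - 2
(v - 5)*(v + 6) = v^2 + v - 30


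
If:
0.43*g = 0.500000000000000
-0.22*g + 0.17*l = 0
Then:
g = 1.16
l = 1.50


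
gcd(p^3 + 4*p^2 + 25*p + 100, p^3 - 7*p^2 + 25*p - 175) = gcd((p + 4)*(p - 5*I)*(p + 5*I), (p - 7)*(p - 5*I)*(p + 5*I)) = p^2 + 25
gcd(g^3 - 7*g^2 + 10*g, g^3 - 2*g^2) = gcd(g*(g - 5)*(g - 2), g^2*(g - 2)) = g^2 - 2*g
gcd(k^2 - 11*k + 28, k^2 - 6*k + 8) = k - 4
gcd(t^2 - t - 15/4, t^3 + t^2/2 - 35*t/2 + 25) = t - 5/2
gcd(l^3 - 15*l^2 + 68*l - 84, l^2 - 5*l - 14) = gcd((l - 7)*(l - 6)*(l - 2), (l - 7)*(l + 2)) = l - 7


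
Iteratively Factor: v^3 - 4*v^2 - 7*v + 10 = (v + 2)*(v^2 - 6*v + 5) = (v - 5)*(v + 2)*(v - 1)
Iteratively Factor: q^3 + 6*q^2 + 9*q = (q)*(q^2 + 6*q + 9) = q*(q + 3)*(q + 3)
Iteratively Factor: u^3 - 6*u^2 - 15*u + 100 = (u - 5)*(u^2 - u - 20) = (u - 5)^2*(u + 4)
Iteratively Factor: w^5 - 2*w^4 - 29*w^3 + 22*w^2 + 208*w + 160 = (w - 5)*(w^4 + 3*w^3 - 14*w^2 - 48*w - 32) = (w - 5)*(w - 4)*(w^3 + 7*w^2 + 14*w + 8) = (w - 5)*(w - 4)*(w + 2)*(w^2 + 5*w + 4) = (w - 5)*(w - 4)*(w + 2)*(w + 4)*(w + 1)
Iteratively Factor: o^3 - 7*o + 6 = (o + 3)*(o^2 - 3*o + 2) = (o - 1)*(o + 3)*(o - 2)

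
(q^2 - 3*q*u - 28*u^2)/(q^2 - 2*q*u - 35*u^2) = (q + 4*u)/(q + 5*u)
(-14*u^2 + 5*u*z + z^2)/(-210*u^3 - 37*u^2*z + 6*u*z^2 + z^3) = (-2*u + z)/(-30*u^2 - u*z + z^2)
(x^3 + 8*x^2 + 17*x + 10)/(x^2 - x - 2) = (x^2 + 7*x + 10)/(x - 2)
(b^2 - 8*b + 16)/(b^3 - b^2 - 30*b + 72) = (b - 4)/(b^2 + 3*b - 18)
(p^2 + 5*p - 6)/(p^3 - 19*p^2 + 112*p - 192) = (p^2 + 5*p - 6)/(p^3 - 19*p^2 + 112*p - 192)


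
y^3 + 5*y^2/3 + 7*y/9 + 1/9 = (y + 1/3)^2*(y + 1)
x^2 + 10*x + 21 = (x + 3)*(x + 7)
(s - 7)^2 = s^2 - 14*s + 49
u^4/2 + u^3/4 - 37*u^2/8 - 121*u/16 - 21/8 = (u/2 + 1)*(u - 7/2)*(u + 1/2)*(u + 3/2)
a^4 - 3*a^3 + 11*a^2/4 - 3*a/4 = a*(a - 3/2)*(a - 1)*(a - 1/2)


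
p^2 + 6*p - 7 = (p - 1)*(p + 7)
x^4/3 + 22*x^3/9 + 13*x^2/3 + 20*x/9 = x*(x/3 + 1/3)*(x + 4/3)*(x + 5)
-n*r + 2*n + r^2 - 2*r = (-n + r)*(r - 2)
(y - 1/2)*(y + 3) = y^2 + 5*y/2 - 3/2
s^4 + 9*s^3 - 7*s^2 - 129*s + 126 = (s - 3)*(s - 1)*(s + 6)*(s + 7)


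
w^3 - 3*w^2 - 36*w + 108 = (w - 6)*(w - 3)*(w + 6)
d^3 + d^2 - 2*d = d*(d - 1)*(d + 2)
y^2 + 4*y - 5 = (y - 1)*(y + 5)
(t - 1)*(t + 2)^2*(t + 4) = t^4 + 7*t^3 + 12*t^2 - 4*t - 16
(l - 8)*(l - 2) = l^2 - 10*l + 16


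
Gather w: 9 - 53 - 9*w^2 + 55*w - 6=-9*w^2 + 55*w - 50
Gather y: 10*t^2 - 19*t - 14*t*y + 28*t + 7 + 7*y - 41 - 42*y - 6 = 10*t^2 + 9*t + y*(-14*t - 35) - 40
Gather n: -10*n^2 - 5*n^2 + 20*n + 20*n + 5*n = -15*n^2 + 45*n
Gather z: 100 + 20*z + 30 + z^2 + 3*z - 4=z^2 + 23*z + 126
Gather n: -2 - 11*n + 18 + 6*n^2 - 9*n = 6*n^2 - 20*n + 16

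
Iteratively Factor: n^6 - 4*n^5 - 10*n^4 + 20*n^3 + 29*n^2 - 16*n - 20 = (n - 2)*(n^5 - 2*n^4 - 14*n^3 - 8*n^2 + 13*n + 10) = (n - 2)*(n + 1)*(n^4 - 3*n^3 - 11*n^2 + 3*n + 10) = (n - 2)*(n + 1)^2*(n^3 - 4*n^2 - 7*n + 10) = (n - 2)*(n - 1)*(n + 1)^2*(n^2 - 3*n - 10) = (n - 5)*(n - 2)*(n - 1)*(n + 1)^2*(n + 2)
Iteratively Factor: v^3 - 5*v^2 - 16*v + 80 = (v + 4)*(v^2 - 9*v + 20) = (v - 4)*(v + 4)*(v - 5)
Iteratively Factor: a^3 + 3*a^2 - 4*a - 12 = (a + 2)*(a^2 + a - 6) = (a - 2)*(a + 2)*(a + 3)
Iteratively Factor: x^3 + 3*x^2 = (x + 3)*(x^2) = x*(x + 3)*(x)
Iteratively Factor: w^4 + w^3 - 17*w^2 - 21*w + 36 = (w + 3)*(w^3 - 2*w^2 - 11*w + 12) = (w - 1)*(w + 3)*(w^2 - w - 12) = (w - 1)*(w + 3)^2*(w - 4)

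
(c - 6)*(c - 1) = c^2 - 7*c + 6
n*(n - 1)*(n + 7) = n^3 + 6*n^2 - 7*n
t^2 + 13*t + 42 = (t + 6)*(t + 7)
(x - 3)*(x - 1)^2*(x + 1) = x^4 - 4*x^3 + 2*x^2 + 4*x - 3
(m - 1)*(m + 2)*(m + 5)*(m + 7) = m^4 + 13*m^3 + 45*m^2 + 11*m - 70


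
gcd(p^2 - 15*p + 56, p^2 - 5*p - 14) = p - 7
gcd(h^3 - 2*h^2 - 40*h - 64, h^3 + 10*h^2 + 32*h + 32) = h^2 + 6*h + 8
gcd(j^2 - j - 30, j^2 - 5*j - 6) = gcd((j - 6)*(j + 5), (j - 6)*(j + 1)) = j - 6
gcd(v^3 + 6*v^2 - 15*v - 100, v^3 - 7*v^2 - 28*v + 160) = v^2 + v - 20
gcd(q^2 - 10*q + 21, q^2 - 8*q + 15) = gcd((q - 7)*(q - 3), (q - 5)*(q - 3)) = q - 3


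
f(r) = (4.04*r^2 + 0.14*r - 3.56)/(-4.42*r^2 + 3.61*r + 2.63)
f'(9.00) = 0.01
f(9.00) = -1.01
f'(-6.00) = 0.02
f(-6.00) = -0.79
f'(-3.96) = 0.04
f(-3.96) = -0.73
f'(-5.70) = 0.02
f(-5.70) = -0.79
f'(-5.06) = 0.03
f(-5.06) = -0.77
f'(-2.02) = 0.19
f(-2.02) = -0.56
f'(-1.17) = 0.79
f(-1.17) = -0.24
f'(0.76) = 1.79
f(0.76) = -0.40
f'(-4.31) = 0.04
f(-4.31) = -0.75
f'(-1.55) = 0.36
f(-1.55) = -0.44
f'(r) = (8.08*r + 0.14)/(-4.42*r^2 + 3.61*r + 2.63) + (8.84*r - 3.61)*(4.04*r^2 + 0.14*r - 3.56)/(-4.42*r^2 + 3.61*r + 2.63)^2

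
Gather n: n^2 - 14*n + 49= n^2 - 14*n + 49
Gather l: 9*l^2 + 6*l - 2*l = 9*l^2 + 4*l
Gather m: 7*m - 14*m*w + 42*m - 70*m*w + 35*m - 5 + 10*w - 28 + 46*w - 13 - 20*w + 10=m*(84 - 84*w) + 36*w - 36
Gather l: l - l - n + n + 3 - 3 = 0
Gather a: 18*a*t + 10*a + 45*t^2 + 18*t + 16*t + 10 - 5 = a*(18*t + 10) + 45*t^2 + 34*t + 5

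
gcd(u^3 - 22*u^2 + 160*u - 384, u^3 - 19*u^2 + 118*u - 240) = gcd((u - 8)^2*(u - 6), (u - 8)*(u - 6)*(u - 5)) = u^2 - 14*u + 48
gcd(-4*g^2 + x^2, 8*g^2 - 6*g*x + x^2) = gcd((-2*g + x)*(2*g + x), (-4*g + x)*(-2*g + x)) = -2*g + x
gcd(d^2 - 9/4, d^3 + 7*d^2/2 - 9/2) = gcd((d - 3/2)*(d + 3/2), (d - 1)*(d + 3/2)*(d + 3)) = d + 3/2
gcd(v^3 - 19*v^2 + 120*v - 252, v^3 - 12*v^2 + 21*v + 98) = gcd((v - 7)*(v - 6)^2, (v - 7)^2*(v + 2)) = v - 7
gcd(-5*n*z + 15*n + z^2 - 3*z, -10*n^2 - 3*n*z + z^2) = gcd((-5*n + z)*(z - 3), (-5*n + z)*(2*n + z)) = -5*n + z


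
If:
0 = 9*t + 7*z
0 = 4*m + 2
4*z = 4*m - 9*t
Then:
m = -1/2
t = -14/27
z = 2/3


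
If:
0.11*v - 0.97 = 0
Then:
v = 8.82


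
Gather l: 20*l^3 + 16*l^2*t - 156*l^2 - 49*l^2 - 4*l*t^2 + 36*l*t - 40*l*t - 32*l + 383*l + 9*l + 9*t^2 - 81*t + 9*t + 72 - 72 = 20*l^3 + l^2*(16*t - 205) + l*(-4*t^2 - 4*t + 360) + 9*t^2 - 72*t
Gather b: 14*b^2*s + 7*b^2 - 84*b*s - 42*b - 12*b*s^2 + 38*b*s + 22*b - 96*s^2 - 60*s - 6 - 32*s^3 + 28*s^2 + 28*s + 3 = b^2*(14*s + 7) + b*(-12*s^2 - 46*s - 20) - 32*s^3 - 68*s^2 - 32*s - 3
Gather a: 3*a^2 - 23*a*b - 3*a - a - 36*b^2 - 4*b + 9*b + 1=3*a^2 + a*(-23*b - 4) - 36*b^2 + 5*b + 1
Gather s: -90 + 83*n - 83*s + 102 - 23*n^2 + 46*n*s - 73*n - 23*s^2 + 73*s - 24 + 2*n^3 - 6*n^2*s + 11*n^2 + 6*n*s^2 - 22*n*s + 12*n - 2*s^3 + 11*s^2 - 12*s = 2*n^3 - 12*n^2 + 22*n - 2*s^3 + s^2*(6*n - 12) + s*(-6*n^2 + 24*n - 22) - 12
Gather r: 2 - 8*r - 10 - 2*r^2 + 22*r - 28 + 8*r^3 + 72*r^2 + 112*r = 8*r^3 + 70*r^2 + 126*r - 36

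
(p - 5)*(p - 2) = p^2 - 7*p + 10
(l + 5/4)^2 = l^2 + 5*l/2 + 25/16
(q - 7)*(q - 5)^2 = q^3 - 17*q^2 + 95*q - 175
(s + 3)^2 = s^2 + 6*s + 9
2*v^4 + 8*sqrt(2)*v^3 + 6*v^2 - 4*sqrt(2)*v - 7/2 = (v - sqrt(2)/2)*(v + 7*sqrt(2)/2)*(sqrt(2)*v + 1)^2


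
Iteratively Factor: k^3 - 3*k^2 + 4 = (k - 2)*(k^2 - k - 2) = (k - 2)*(k + 1)*(k - 2)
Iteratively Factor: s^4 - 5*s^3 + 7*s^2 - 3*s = (s - 1)*(s^3 - 4*s^2 + 3*s) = (s - 3)*(s - 1)*(s^2 - s) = (s - 3)*(s - 1)^2*(s)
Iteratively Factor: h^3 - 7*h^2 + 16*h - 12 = (h - 2)*(h^2 - 5*h + 6) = (h - 2)^2*(h - 3)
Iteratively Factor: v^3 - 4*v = (v + 2)*(v^2 - 2*v) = v*(v + 2)*(v - 2)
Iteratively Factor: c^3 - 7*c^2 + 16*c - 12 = (c - 2)*(c^2 - 5*c + 6) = (c - 3)*(c - 2)*(c - 2)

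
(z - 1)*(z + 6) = z^2 + 5*z - 6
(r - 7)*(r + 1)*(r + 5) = r^3 - r^2 - 37*r - 35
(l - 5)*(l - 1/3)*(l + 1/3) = l^3 - 5*l^2 - l/9 + 5/9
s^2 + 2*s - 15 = (s - 3)*(s + 5)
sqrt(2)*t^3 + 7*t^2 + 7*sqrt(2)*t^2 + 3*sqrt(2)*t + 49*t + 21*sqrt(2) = (t + 7)*(t + 3*sqrt(2))*(sqrt(2)*t + 1)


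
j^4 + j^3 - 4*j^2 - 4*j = j*(j - 2)*(j + 1)*(j + 2)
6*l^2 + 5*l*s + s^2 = (2*l + s)*(3*l + s)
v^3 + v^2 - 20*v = v*(v - 4)*(v + 5)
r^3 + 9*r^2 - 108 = (r - 3)*(r + 6)^2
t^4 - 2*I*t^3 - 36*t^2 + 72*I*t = t*(t - 6)*(t + 6)*(t - 2*I)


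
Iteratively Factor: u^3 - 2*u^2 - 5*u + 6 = (u - 3)*(u^2 + u - 2) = (u - 3)*(u + 2)*(u - 1)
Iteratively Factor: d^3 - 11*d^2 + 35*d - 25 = (d - 1)*(d^2 - 10*d + 25) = (d - 5)*(d - 1)*(d - 5)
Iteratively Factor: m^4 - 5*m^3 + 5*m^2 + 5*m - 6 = (m - 2)*(m^3 - 3*m^2 - m + 3) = (m - 2)*(m - 1)*(m^2 - 2*m - 3) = (m - 3)*(m - 2)*(m - 1)*(m + 1)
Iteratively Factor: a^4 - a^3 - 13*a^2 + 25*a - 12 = (a - 1)*(a^3 - 13*a + 12) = (a - 3)*(a - 1)*(a^2 + 3*a - 4) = (a - 3)*(a - 1)^2*(a + 4)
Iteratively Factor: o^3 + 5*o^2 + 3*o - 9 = (o + 3)*(o^2 + 2*o - 3) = (o + 3)^2*(o - 1)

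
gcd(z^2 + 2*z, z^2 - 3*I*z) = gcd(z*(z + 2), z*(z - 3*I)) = z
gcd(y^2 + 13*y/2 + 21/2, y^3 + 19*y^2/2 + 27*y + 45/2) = y + 3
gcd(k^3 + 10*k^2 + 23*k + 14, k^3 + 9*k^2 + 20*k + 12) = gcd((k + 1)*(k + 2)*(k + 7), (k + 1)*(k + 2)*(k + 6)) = k^2 + 3*k + 2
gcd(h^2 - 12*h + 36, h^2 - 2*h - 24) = h - 6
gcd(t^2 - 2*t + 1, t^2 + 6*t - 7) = t - 1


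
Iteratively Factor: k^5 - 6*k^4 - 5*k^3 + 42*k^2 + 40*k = (k - 5)*(k^4 - k^3 - 10*k^2 - 8*k) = (k - 5)*(k + 1)*(k^3 - 2*k^2 - 8*k) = k*(k - 5)*(k + 1)*(k^2 - 2*k - 8) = k*(k - 5)*(k - 4)*(k + 1)*(k + 2)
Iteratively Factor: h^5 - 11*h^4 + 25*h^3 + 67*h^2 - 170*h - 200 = (h + 2)*(h^4 - 13*h^3 + 51*h^2 - 35*h - 100) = (h - 4)*(h + 2)*(h^3 - 9*h^2 + 15*h + 25) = (h - 4)*(h + 1)*(h + 2)*(h^2 - 10*h + 25) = (h - 5)*(h - 4)*(h + 1)*(h + 2)*(h - 5)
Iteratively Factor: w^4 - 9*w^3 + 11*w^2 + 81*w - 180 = (w - 3)*(w^3 - 6*w^2 - 7*w + 60) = (w - 3)*(w + 3)*(w^2 - 9*w + 20) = (w - 4)*(w - 3)*(w + 3)*(w - 5)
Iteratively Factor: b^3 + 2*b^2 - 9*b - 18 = (b + 3)*(b^2 - b - 6) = (b + 2)*(b + 3)*(b - 3)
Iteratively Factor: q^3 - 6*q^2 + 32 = (q - 4)*(q^2 - 2*q - 8) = (q - 4)*(q + 2)*(q - 4)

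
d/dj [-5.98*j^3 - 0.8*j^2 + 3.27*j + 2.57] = -17.94*j^2 - 1.6*j + 3.27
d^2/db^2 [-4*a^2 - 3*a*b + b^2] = 2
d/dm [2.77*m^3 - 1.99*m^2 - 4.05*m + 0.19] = 8.31*m^2 - 3.98*m - 4.05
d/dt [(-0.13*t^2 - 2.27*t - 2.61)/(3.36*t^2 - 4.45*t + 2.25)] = (8.2057*t^2 + 16.9542*t - 16.722)/(11.2896*t^4 - 29.904*t^3 + 34.9225*t^2 - 20.025*t + 5.0625)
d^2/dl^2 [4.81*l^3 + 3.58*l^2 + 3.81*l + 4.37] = 28.86*l + 7.16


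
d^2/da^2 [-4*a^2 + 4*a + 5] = -8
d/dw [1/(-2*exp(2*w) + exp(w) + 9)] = (4*exp(w) - 1)*exp(w)/(-2*exp(2*w) + exp(w) + 9)^2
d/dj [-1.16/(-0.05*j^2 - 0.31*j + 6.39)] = (-0.116*j - 0.3596)/(0.05*j^2 + 0.31*j - 6.39)^2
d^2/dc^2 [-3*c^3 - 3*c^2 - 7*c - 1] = -18*c - 6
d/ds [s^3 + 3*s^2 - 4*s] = 3*s^2 + 6*s - 4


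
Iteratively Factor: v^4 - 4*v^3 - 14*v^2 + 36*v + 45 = (v - 3)*(v^3 - v^2 - 17*v - 15) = (v - 3)*(v + 3)*(v^2 - 4*v - 5) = (v - 5)*(v - 3)*(v + 3)*(v + 1)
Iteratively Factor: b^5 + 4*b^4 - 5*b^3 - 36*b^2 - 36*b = (b + 2)*(b^4 + 2*b^3 - 9*b^2 - 18*b) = (b - 3)*(b + 2)*(b^3 + 5*b^2 + 6*b) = b*(b - 3)*(b + 2)*(b^2 + 5*b + 6) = b*(b - 3)*(b + 2)^2*(b + 3)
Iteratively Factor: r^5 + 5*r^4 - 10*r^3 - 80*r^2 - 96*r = (r + 3)*(r^4 + 2*r^3 - 16*r^2 - 32*r) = (r + 3)*(r + 4)*(r^3 - 2*r^2 - 8*r) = (r + 2)*(r + 3)*(r + 4)*(r^2 - 4*r) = (r - 4)*(r + 2)*(r + 3)*(r + 4)*(r)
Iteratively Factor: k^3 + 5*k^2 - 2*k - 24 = (k + 4)*(k^2 + k - 6) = (k - 2)*(k + 4)*(k + 3)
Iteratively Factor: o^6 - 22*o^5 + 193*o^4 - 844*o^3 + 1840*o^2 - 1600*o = (o - 4)*(o^5 - 18*o^4 + 121*o^3 - 360*o^2 + 400*o) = (o - 5)*(o - 4)*(o^4 - 13*o^3 + 56*o^2 - 80*o) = (o - 5)*(o - 4)^2*(o^3 - 9*o^2 + 20*o) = o*(o - 5)*(o - 4)^2*(o^2 - 9*o + 20) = o*(o - 5)*(o - 4)^3*(o - 5)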